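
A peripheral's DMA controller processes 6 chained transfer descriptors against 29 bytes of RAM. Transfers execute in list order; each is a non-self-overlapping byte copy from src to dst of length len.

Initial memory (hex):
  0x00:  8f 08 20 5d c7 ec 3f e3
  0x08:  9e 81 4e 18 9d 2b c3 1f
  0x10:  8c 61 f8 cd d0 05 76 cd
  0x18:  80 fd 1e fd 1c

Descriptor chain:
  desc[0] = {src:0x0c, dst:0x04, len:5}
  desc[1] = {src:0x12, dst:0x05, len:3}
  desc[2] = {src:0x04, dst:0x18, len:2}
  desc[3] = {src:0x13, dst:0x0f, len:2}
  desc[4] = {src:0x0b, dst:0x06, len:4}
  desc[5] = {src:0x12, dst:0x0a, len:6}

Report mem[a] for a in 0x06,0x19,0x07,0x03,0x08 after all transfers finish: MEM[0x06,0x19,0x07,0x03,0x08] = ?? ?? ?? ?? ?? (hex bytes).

D0: mem[0x04..0x08] <- [9d 2b c3 1f 8c]
D1: mem[0x05..0x07] <- [f8 cd d0]
D2: mem[0x18..0x19] <- [9d f8]
D3: mem[0x0f..0x10] <- [cd d0]
D4: mem[0x06..0x09] <- [18 9d 2b c3]
D5: mem[0x0a..0x0f] <- [f8 cd d0 05 76 cd]
query mem[0x06]=0x18, mem[0x19]=0xf8, mem[0x07]=0x9d, mem[0x03]=0x5d, mem[0x08]=0x2b

MEM[0x06,0x19,0x07,0x03,0x08] = 18 f8 9d 5d 2b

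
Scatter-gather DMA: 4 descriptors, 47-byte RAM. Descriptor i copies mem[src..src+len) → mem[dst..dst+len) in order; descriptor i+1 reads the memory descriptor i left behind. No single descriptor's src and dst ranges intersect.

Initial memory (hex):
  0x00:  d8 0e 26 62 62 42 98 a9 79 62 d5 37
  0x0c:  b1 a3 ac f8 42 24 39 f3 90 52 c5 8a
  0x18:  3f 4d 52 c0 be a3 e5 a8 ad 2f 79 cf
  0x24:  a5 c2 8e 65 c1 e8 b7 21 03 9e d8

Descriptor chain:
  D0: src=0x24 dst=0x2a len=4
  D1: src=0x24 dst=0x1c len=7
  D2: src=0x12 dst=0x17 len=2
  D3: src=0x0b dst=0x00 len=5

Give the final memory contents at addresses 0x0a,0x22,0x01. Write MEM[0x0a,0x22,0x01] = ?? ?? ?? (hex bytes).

[0] 0x24->0x2a len=4 : a5 c2 8e 65
[1] 0x24->0x1c len=7 : a5 c2 8e 65 c1 e8 a5
[2] 0x12->0x17 len=2 : 39 f3
[3] 0x0b->0x00 len=5 : 37 b1 a3 ac f8
query mem[0x0a]=0xd5, mem[0x22]=0xa5, mem[0x01]=0xb1

MEM[0x0a,0x22,0x01] = d5 a5 b1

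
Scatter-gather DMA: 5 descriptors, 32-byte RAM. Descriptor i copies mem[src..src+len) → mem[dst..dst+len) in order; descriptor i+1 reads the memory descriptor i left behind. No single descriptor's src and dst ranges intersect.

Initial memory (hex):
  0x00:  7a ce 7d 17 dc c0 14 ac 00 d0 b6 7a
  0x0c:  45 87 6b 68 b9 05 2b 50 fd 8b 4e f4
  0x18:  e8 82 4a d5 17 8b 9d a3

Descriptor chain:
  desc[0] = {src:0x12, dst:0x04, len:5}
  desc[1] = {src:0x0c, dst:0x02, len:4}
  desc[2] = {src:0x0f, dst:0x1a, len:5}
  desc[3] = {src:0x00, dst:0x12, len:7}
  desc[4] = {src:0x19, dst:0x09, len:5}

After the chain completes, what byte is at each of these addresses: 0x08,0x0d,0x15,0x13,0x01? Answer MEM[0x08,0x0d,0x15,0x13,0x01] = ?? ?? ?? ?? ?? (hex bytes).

MEM[0x08,0x0d,0x15,0x13,0x01] = 4e 2b 87 ce ce

  after D0: wrote 5B at 0x04 = 2b50fd8b4e
  after D1: wrote 4B at 0x02 = 45876b68
  after D2: wrote 5B at 0x1a = 68b9052b50
  after D3: wrote 7B at 0x12 = 7ace45876b68fd
  after D4: wrote 5B at 0x09 = 8268b9052b
query mem[0x08]=0x4e, mem[0x0d]=0x2b, mem[0x15]=0x87, mem[0x13]=0xce, mem[0x01]=0xce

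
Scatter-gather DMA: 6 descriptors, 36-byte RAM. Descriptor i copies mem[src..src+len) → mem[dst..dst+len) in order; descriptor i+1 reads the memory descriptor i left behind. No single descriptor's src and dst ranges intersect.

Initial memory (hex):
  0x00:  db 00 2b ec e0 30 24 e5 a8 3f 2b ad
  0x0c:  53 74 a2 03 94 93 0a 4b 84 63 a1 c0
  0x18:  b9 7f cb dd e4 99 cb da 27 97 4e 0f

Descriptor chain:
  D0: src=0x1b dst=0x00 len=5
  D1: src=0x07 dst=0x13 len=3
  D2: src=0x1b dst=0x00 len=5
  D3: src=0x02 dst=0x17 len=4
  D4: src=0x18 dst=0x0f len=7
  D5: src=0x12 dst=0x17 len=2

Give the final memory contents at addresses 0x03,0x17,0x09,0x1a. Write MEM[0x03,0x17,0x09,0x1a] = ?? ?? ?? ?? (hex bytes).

MEM[0x03,0x17,0x09,0x1a] = cb dd 3f 30

[0] 0x1b->0x00 len=5 : dd e4 99 cb da
[1] 0x07->0x13 len=3 : e5 a8 3f
[2] 0x1b->0x00 len=5 : dd e4 99 cb da
[3] 0x02->0x17 len=4 : 99 cb da 30
[4] 0x18->0x0f len=7 : cb da 30 dd e4 99 cb
[5] 0x12->0x17 len=2 : dd e4
query mem[0x03]=0xcb, mem[0x17]=0xdd, mem[0x09]=0x3f, mem[0x1a]=0x30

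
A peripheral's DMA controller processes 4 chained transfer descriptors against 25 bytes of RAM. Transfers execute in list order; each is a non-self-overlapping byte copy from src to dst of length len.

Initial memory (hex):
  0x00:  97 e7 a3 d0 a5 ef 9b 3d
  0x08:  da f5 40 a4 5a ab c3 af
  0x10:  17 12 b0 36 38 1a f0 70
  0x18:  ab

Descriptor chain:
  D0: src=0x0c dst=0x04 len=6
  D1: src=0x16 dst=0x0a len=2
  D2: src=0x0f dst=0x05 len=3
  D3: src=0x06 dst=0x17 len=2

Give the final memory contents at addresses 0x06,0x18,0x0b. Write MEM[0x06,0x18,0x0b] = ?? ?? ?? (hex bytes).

[0] 0x0c->0x04 len=6 : 5a ab c3 af 17 12
[1] 0x16->0x0a len=2 : f0 70
[2] 0x0f->0x05 len=3 : af 17 12
[3] 0x06->0x17 len=2 : 17 12
query mem[0x06]=0x17, mem[0x18]=0x12, mem[0x0b]=0x70

MEM[0x06,0x18,0x0b] = 17 12 70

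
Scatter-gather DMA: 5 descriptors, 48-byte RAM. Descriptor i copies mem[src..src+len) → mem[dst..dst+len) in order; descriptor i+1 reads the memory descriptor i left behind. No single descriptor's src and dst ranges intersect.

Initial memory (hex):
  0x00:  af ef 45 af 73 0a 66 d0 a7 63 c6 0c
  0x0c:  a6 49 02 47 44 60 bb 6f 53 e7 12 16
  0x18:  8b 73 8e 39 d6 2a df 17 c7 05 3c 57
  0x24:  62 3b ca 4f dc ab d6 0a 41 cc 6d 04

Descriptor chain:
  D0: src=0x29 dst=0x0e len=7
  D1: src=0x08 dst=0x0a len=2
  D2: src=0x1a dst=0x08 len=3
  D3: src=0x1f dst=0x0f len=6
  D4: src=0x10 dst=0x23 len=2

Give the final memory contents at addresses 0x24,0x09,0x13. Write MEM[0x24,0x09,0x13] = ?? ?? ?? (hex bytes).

[0] 0x29->0x0e len=7 : ab d6 0a 41 cc 6d 04
[1] 0x08->0x0a len=2 : a7 63
[2] 0x1a->0x08 len=3 : 8e 39 d6
[3] 0x1f->0x0f len=6 : 17 c7 05 3c 57 62
[4] 0x10->0x23 len=2 : c7 05
query mem[0x24]=0x05, mem[0x09]=0x39, mem[0x13]=0x57

MEM[0x24,0x09,0x13] = 05 39 57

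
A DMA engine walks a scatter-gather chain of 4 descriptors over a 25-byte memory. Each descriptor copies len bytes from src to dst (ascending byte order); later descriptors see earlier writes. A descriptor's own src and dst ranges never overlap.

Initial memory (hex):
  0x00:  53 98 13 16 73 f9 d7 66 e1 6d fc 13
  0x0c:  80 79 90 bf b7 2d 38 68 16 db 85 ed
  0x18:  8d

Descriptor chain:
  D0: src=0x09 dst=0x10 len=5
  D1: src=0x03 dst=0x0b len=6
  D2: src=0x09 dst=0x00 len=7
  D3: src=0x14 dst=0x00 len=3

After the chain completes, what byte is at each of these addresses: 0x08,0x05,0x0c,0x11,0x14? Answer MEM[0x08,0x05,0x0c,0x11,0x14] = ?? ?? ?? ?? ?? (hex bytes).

MEM[0x08,0x05,0x0c,0x11,0x14] = e1 d7 73 fc 79

[0] 0x09->0x10 len=5 : 6d fc 13 80 79
[1] 0x03->0x0b len=6 : 16 73 f9 d7 66 e1
[2] 0x09->0x00 len=7 : 6d fc 16 73 f9 d7 66
[3] 0x14->0x00 len=3 : 79 db 85
query mem[0x08]=0xe1, mem[0x05]=0xd7, mem[0x0c]=0x73, mem[0x11]=0xfc, mem[0x14]=0x79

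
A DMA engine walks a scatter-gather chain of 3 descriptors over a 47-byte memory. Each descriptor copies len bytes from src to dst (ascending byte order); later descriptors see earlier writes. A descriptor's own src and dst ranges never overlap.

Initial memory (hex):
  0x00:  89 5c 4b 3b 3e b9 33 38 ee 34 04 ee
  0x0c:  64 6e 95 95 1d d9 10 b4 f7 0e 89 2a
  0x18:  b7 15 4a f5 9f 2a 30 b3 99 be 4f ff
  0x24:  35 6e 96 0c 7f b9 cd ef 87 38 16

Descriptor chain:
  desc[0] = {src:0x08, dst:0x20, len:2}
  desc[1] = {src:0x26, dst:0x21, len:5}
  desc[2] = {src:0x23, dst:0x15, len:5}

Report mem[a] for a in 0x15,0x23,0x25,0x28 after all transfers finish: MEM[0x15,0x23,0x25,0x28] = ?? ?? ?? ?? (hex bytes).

[0] 0x08->0x20 len=2 : ee 34
[1] 0x26->0x21 len=5 : 96 0c 7f b9 cd
[2] 0x23->0x15 len=5 : 7f b9 cd 96 0c
query mem[0x15]=0x7f, mem[0x23]=0x7f, mem[0x25]=0xcd, mem[0x28]=0x7f

MEM[0x15,0x23,0x25,0x28] = 7f 7f cd 7f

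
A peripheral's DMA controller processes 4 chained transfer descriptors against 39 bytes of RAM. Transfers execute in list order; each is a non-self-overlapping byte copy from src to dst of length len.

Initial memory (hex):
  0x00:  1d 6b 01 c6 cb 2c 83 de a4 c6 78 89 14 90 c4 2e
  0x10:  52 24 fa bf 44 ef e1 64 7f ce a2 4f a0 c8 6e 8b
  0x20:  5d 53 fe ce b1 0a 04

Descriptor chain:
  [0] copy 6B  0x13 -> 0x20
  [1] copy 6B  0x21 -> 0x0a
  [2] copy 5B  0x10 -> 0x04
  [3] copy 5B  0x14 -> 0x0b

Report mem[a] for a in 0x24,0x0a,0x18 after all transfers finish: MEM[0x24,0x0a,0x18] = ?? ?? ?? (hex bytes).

MEM[0x24,0x0a,0x18] = 64 44 7f

[0] 0x13->0x20 len=6 : bf 44 ef e1 64 7f
[1] 0x21->0x0a len=6 : 44 ef e1 64 7f 04
[2] 0x10->0x04 len=5 : 52 24 fa bf 44
[3] 0x14->0x0b len=5 : 44 ef e1 64 7f
query mem[0x24]=0x64, mem[0x0a]=0x44, mem[0x18]=0x7f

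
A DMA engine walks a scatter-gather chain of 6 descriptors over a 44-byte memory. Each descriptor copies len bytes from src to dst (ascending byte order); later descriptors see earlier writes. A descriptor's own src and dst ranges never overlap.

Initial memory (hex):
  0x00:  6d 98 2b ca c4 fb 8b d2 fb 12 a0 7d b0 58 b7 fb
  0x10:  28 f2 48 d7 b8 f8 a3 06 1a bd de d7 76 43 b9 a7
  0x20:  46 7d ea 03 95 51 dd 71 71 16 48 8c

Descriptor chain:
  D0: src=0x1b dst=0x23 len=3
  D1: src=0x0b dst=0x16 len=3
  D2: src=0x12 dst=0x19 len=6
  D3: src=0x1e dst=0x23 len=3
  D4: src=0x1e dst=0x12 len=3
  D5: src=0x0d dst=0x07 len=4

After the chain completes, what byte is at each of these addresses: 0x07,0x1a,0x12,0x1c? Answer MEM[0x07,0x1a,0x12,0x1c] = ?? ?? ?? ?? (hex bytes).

[0] 0x1b->0x23 len=3 : d7 76 43
[1] 0x0b->0x16 len=3 : 7d b0 58
[2] 0x12->0x19 len=6 : 48 d7 b8 f8 7d b0
[3] 0x1e->0x23 len=3 : b0 a7 46
[4] 0x1e->0x12 len=3 : b0 a7 46
[5] 0x0d->0x07 len=4 : 58 b7 fb 28
query mem[0x07]=0x58, mem[0x1a]=0xd7, mem[0x12]=0xb0, mem[0x1c]=0xf8

MEM[0x07,0x1a,0x12,0x1c] = 58 d7 b0 f8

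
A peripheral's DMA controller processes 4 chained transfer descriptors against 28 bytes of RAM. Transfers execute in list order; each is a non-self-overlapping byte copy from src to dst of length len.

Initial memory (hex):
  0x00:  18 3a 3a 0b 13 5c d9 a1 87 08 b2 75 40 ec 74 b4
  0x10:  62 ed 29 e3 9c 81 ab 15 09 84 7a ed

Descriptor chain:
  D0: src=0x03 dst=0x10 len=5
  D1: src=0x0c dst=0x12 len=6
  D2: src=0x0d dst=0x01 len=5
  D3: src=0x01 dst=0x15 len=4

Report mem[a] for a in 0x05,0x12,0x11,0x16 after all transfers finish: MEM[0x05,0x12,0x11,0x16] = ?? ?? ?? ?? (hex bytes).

MEM[0x05,0x12,0x11,0x16] = 13 40 13 74

D0: mem[0x10..0x14] <- [0b 13 5c d9 a1]
D1: mem[0x12..0x17] <- [40 ec 74 b4 0b 13]
D2: mem[0x01..0x05] <- [ec 74 b4 0b 13]
D3: mem[0x15..0x18] <- [ec 74 b4 0b]
query mem[0x05]=0x13, mem[0x12]=0x40, mem[0x11]=0x13, mem[0x16]=0x74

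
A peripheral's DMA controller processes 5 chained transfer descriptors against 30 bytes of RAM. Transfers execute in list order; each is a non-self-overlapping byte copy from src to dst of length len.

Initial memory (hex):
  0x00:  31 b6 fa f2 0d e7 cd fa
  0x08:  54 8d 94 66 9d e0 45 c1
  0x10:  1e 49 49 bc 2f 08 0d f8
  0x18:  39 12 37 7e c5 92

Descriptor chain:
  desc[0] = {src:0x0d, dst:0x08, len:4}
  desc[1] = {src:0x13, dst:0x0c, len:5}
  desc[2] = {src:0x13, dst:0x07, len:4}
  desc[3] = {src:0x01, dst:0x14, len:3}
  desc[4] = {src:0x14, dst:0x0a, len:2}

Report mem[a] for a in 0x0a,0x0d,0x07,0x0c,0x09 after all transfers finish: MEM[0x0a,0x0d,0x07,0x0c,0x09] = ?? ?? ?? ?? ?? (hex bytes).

MEM[0x0a,0x0d,0x07,0x0c,0x09] = b6 2f bc bc 08

[0] 0x0d->0x08 len=4 : e0 45 c1 1e
[1] 0x13->0x0c len=5 : bc 2f 08 0d f8
[2] 0x13->0x07 len=4 : bc 2f 08 0d
[3] 0x01->0x14 len=3 : b6 fa f2
[4] 0x14->0x0a len=2 : b6 fa
query mem[0x0a]=0xb6, mem[0x0d]=0x2f, mem[0x07]=0xbc, mem[0x0c]=0xbc, mem[0x09]=0x08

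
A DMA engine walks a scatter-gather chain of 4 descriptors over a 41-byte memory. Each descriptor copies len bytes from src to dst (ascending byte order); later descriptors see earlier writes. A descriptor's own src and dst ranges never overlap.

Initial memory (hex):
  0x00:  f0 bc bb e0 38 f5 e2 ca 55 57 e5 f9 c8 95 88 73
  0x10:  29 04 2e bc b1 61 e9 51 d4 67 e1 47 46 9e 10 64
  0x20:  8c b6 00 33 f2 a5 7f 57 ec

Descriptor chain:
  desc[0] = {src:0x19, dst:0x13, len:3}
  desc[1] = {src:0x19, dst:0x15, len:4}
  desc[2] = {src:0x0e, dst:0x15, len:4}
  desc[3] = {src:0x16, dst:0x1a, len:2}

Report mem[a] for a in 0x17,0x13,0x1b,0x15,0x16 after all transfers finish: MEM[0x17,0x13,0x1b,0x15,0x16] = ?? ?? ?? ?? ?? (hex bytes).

#0 dst[0x13+3] := {0x67,0xe1,0x47}
#1 dst[0x15+4] := {0x67,0xe1,0x47,0x46}
#2 dst[0x15+4] := {0x88,0x73,0x29,0x04}
#3 dst[0x1a+2] := {0x73,0x29}
query mem[0x17]=0x29, mem[0x13]=0x67, mem[0x1b]=0x29, mem[0x15]=0x88, mem[0x16]=0x73

MEM[0x17,0x13,0x1b,0x15,0x16] = 29 67 29 88 73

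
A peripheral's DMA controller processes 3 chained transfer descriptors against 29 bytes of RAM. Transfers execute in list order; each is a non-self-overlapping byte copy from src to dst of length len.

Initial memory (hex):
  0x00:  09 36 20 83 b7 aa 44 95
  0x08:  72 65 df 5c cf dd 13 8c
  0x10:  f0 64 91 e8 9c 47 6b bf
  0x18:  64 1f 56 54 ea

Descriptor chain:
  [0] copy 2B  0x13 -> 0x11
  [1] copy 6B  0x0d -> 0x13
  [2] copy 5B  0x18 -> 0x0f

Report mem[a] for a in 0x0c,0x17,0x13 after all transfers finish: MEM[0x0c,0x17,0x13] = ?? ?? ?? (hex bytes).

D0: mem[0x11..0x12] <- [e8 9c]
D1: mem[0x13..0x18] <- [dd 13 8c f0 e8 9c]
D2: mem[0x0f..0x13] <- [9c 1f 56 54 ea]
query mem[0x0c]=0xcf, mem[0x17]=0xe8, mem[0x13]=0xea

MEM[0x0c,0x17,0x13] = cf e8 ea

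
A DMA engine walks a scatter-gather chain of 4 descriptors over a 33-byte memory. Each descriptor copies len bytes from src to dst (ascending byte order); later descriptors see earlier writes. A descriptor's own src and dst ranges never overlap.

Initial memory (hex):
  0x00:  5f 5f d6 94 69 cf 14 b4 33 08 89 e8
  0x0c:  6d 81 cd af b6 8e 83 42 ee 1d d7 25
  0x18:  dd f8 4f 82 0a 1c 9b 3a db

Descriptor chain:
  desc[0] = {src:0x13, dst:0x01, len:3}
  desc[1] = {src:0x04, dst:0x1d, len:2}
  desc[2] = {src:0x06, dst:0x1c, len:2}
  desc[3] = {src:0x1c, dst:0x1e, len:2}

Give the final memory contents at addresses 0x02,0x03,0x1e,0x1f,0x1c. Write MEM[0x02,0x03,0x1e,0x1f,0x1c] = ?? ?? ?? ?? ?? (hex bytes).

  after D0: wrote 3B at 0x01 = 42ee1d
  after D1: wrote 2B at 0x1d = 69cf
  after D2: wrote 2B at 0x1c = 14b4
  after D3: wrote 2B at 0x1e = 14b4
query mem[0x02]=0xee, mem[0x03]=0x1d, mem[0x1e]=0x14, mem[0x1f]=0xb4, mem[0x1c]=0x14

MEM[0x02,0x03,0x1e,0x1f,0x1c] = ee 1d 14 b4 14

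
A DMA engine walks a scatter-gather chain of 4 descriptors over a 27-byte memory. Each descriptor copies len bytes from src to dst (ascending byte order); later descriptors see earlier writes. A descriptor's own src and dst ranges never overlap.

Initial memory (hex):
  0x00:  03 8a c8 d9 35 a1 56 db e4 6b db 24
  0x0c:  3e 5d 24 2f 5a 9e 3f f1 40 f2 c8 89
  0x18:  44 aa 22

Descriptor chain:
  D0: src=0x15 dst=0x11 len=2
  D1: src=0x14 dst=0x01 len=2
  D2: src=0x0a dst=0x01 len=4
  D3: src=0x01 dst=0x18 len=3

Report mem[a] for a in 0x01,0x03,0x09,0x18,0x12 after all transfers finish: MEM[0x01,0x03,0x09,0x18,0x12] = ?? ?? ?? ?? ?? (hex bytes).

[0] 0x15->0x11 len=2 : f2 c8
[1] 0x14->0x01 len=2 : 40 f2
[2] 0x0a->0x01 len=4 : db 24 3e 5d
[3] 0x01->0x18 len=3 : db 24 3e
query mem[0x01]=0xdb, mem[0x03]=0x3e, mem[0x09]=0x6b, mem[0x18]=0xdb, mem[0x12]=0xc8

MEM[0x01,0x03,0x09,0x18,0x12] = db 3e 6b db c8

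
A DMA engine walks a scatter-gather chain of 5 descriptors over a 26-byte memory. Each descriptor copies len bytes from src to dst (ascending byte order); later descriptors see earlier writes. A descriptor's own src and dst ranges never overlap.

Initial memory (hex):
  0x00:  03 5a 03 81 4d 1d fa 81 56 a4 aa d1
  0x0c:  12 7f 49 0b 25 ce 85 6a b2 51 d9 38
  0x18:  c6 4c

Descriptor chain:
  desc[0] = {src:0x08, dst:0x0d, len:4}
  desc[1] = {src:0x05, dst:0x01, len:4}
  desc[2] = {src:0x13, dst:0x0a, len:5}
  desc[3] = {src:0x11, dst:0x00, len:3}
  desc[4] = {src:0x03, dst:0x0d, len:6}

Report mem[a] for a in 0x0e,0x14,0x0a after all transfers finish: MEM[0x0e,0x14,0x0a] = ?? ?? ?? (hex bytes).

MEM[0x0e,0x14,0x0a] = 56 b2 6a

#0 dst[0x0d+4] := {0x56,0xa4,0xaa,0xd1}
#1 dst[0x01+4] := {0x1d,0xfa,0x81,0x56}
#2 dst[0x0a+5] := {0x6a,0xb2,0x51,0xd9,0x38}
#3 dst[0x00+3] := {0xce,0x85,0x6a}
#4 dst[0x0d+6] := {0x81,0x56,0x1d,0xfa,0x81,0x56}
query mem[0x0e]=0x56, mem[0x14]=0xb2, mem[0x0a]=0x6a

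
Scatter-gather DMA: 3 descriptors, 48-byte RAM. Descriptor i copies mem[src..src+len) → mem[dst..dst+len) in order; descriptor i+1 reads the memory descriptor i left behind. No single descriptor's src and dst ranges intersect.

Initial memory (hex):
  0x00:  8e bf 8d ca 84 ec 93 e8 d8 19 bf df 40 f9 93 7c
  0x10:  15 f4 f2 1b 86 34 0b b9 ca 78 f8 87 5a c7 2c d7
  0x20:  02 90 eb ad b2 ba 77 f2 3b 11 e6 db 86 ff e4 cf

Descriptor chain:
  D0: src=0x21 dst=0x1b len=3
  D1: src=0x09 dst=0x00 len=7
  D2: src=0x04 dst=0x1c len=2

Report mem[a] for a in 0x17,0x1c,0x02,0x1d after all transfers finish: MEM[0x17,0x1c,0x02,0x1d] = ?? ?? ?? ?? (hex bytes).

D0: mem[0x1b..0x1d] <- [90 eb ad]
D1: mem[0x00..0x06] <- [19 bf df 40 f9 93 7c]
D2: mem[0x1c..0x1d] <- [f9 93]
query mem[0x17]=0xb9, mem[0x1c]=0xf9, mem[0x02]=0xdf, mem[0x1d]=0x93

MEM[0x17,0x1c,0x02,0x1d] = b9 f9 df 93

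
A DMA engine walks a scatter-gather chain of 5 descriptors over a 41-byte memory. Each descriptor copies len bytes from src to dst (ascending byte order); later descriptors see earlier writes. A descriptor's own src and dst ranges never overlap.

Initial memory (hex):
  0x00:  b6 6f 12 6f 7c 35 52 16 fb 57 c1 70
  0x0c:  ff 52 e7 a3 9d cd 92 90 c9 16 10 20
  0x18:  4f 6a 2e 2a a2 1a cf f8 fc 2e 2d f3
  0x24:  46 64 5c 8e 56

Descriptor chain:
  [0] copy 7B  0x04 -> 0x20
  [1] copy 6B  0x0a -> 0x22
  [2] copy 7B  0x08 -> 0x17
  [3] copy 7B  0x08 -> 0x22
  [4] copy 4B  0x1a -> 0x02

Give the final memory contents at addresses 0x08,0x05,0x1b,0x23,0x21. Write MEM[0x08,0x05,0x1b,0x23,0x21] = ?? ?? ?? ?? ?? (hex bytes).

[0] 0x04->0x20 len=7 : 7c 35 52 16 fb 57 c1
[1] 0x0a->0x22 len=6 : c1 70 ff 52 e7 a3
[2] 0x08->0x17 len=7 : fb 57 c1 70 ff 52 e7
[3] 0x08->0x22 len=7 : fb 57 c1 70 ff 52 e7
[4] 0x1a->0x02 len=4 : 70 ff 52 e7
query mem[0x08]=0xfb, mem[0x05]=0xe7, mem[0x1b]=0xff, mem[0x23]=0x57, mem[0x21]=0x35

MEM[0x08,0x05,0x1b,0x23,0x21] = fb e7 ff 57 35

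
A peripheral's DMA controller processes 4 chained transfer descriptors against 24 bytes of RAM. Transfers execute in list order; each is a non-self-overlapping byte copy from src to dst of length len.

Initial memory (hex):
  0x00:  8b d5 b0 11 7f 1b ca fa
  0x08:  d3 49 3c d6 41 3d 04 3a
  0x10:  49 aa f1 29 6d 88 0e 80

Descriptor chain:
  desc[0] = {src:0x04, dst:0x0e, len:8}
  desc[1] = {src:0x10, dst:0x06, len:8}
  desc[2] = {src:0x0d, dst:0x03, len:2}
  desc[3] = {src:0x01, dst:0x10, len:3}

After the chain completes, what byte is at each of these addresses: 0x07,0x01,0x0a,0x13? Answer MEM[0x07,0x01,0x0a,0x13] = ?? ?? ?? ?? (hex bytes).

MEM[0x07,0x01,0x0a,0x13] = fa d5 3c 49

  after D0: wrote 8B at 0x0e = 7f1bcafad3493cd6
  after D1: wrote 8B at 0x06 = cafad3493cd60e80
  after D2: wrote 2B at 0x03 = 807f
  after D3: wrote 3B at 0x10 = d5b080
query mem[0x07]=0xfa, mem[0x01]=0xd5, mem[0x0a]=0x3c, mem[0x13]=0x49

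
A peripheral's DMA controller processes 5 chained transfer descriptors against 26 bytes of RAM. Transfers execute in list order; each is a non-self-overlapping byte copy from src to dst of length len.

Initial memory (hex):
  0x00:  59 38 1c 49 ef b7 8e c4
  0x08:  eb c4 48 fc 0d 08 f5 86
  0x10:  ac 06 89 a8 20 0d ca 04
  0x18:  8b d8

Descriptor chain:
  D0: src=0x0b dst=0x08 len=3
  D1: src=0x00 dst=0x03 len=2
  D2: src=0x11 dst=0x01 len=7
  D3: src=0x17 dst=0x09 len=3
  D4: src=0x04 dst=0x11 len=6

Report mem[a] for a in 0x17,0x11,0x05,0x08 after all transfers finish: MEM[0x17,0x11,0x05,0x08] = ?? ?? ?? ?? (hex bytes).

  after D0: wrote 3B at 0x08 = fc0d08
  after D1: wrote 2B at 0x03 = 5938
  after D2: wrote 7B at 0x01 = 0689a8200dca04
  after D3: wrote 3B at 0x09 = 048bd8
  after D4: wrote 6B at 0x11 = 200dca04fc04
query mem[0x17]=0x04, mem[0x11]=0x20, mem[0x05]=0x0d, mem[0x08]=0xfc

MEM[0x17,0x11,0x05,0x08] = 04 20 0d fc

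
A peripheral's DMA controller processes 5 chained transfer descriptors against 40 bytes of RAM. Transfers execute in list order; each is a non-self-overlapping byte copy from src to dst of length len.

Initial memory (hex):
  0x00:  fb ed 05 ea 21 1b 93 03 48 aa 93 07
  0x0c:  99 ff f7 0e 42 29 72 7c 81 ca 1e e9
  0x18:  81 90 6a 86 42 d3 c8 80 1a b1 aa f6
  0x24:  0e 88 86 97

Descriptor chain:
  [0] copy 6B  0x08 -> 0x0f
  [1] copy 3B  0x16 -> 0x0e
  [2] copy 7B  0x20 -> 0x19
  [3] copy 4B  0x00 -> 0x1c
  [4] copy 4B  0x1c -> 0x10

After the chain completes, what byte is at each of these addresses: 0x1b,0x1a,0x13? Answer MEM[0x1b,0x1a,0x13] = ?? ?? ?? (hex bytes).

[0] 0x08->0x0f len=6 : 48 aa 93 07 99 ff
[1] 0x16->0x0e len=3 : 1e e9 81
[2] 0x20->0x19 len=7 : 1a b1 aa f6 0e 88 86
[3] 0x00->0x1c len=4 : fb ed 05 ea
[4] 0x1c->0x10 len=4 : fb ed 05 ea
query mem[0x1b]=0xaa, mem[0x1a]=0xb1, mem[0x13]=0xea

MEM[0x1b,0x1a,0x13] = aa b1 ea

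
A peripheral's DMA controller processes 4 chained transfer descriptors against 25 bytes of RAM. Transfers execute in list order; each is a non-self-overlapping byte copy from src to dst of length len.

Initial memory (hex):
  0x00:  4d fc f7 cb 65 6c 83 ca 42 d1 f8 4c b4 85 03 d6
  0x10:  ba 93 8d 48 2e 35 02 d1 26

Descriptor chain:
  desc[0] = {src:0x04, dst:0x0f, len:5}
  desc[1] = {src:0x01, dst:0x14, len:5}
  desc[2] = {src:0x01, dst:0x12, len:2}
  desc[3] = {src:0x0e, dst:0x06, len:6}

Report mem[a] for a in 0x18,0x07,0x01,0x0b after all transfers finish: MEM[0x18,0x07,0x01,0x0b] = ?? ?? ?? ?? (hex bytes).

MEM[0x18,0x07,0x01,0x0b] = 6c 65 fc f7

D0: mem[0x0f..0x13] <- [65 6c 83 ca 42]
D1: mem[0x14..0x18] <- [fc f7 cb 65 6c]
D2: mem[0x12..0x13] <- [fc f7]
D3: mem[0x06..0x0b] <- [03 65 6c 83 fc f7]
query mem[0x18]=0x6c, mem[0x07]=0x65, mem[0x01]=0xfc, mem[0x0b]=0xf7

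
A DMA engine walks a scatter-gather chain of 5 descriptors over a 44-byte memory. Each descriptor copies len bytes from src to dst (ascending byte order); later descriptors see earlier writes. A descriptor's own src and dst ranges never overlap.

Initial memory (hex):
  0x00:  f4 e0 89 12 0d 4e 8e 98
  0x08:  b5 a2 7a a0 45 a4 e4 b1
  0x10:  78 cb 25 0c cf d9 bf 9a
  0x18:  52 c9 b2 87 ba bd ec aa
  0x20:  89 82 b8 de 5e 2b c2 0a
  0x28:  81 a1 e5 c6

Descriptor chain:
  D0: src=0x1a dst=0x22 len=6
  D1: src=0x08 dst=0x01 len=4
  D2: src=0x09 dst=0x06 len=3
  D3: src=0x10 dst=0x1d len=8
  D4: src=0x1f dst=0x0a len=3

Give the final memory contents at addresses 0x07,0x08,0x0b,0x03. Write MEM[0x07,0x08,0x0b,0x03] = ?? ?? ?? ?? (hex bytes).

MEM[0x07,0x08,0x0b,0x03] = 7a a0 0c 7a

[0] 0x1a->0x22 len=6 : b2 87 ba bd ec aa
[1] 0x08->0x01 len=4 : b5 a2 7a a0
[2] 0x09->0x06 len=3 : a2 7a a0
[3] 0x10->0x1d len=8 : 78 cb 25 0c cf d9 bf 9a
[4] 0x1f->0x0a len=3 : 25 0c cf
query mem[0x07]=0x7a, mem[0x08]=0xa0, mem[0x0b]=0x0c, mem[0x03]=0x7a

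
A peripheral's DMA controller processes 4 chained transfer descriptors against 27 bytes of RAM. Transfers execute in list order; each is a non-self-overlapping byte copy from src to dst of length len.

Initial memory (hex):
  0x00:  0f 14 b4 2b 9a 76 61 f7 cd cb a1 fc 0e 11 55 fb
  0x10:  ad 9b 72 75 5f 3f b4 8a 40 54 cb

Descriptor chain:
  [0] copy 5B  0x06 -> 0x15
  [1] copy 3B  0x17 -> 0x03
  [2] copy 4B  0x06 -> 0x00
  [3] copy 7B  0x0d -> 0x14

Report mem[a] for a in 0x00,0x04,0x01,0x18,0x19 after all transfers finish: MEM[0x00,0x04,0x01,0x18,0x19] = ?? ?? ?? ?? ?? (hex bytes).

MEM[0x00,0x04,0x01,0x18,0x19] = 61 cb f7 9b 72

#0 dst[0x15+5] := {0x61,0xf7,0xcd,0xcb,0xa1}
#1 dst[0x03+3] := {0xcd,0xcb,0xa1}
#2 dst[0x00+4] := {0x61,0xf7,0xcd,0xcb}
#3 dst[0x14+7] := {0x11,0x55,0xfb,0xad,0x9b,0x72,0x75}
query mem[0x00]=0x61, mem[0x04]=0xcb, mem[0x01]=0xf7, mem[0x18]=0x9b, mem[0x19]=0x72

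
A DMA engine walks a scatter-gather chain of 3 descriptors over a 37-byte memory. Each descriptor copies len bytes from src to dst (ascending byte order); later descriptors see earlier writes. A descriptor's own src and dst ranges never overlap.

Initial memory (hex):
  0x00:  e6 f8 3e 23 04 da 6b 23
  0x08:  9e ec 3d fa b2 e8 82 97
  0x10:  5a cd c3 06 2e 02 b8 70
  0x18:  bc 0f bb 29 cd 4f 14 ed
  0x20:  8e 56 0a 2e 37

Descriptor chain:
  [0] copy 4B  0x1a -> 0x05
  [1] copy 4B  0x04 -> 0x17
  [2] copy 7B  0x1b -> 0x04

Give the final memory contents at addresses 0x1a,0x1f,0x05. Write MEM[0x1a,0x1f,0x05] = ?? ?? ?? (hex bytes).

#0 dst[0x05+4] := {0xbb,0x29,0xcd,0x4f}
#1 dst[0x17+4] := {0x04,0xbb,0x29,0xcd}
#2 dst[0x04+7] := {0x29,0xcd,0x4f,0x14,0xed,0x8e,0x56}
query mem[0x1a]=0xcd, mem[0x1f]=0xed, mem[0x05]=0xcd

MEM[0x1a,0x1f,0x05] = cd ed cd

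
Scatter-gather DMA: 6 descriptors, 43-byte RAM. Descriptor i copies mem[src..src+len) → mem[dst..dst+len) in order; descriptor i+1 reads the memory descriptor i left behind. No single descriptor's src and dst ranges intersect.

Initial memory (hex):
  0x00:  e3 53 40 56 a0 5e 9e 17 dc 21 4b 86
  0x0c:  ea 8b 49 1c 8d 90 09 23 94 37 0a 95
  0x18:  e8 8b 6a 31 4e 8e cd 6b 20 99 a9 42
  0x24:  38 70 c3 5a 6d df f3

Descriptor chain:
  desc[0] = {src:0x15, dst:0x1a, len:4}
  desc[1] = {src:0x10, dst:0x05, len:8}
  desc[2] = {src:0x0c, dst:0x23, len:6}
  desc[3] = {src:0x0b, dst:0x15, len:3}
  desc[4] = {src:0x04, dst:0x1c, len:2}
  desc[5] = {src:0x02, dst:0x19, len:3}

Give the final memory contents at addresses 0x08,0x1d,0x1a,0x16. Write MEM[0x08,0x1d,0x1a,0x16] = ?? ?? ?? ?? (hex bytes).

MEM[0x08,0x1d,0x1a,0x16] = 23 8d 56 95

D0: mem[0x1a..0x1d] <- [37 0a 95 e8]
D1: mem[0x05..0x0c] <- [8d 90 09 23 94 37 0a 95]
D2: mem[0x23..0x28] <- [95 8b 49 1c 8d 90]
D3: mem[0x15..0x17] <- [0a 95 8b]
D4: mem[0x1c..0x1d] <- [a0 8d]
D5: mem[0x19..0x1b] <- [40 56 a0]
query mem[0x08]=0x23, mem[0x1d]=0x8d, mem[0x1a]=0x56, mem[0x16]=0x95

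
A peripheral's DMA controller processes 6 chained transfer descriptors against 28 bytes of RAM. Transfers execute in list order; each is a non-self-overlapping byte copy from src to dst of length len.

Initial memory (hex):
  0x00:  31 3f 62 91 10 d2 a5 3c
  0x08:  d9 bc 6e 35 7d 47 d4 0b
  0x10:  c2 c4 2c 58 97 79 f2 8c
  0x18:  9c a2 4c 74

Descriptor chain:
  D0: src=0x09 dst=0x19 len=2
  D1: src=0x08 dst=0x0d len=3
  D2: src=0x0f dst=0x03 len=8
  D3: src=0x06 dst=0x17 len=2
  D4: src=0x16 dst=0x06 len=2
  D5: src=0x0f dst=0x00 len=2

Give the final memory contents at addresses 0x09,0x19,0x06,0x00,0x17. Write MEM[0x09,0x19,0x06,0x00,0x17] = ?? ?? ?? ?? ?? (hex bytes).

#0 dst[0x19+2] := {0xbc,0x6e}
#1 dst[0x0d+3] := {0xd9,0xbc,0x6e}
#2 dst[0x03+8] := {0x6e,0xc2,0xc4,0x2c,0x58,0x97,0x79,0xf2}
#3 dst[0x17+2] := {0x2c,0x58}
#4 dst[0x06+2] := {0xf2,0x2c}
#5 dst[0x00+2] := {0x6e,0xc2}
query mem[0x09]=0x79, mem[0x19]=0xbc, mem[0x06]=0xf2, mem[0x00]=0x6e, mem[0x17]=0x2c

MEM[0x09,0x19,0x06,0x00,0x17] = 79 bc f2 6e 2c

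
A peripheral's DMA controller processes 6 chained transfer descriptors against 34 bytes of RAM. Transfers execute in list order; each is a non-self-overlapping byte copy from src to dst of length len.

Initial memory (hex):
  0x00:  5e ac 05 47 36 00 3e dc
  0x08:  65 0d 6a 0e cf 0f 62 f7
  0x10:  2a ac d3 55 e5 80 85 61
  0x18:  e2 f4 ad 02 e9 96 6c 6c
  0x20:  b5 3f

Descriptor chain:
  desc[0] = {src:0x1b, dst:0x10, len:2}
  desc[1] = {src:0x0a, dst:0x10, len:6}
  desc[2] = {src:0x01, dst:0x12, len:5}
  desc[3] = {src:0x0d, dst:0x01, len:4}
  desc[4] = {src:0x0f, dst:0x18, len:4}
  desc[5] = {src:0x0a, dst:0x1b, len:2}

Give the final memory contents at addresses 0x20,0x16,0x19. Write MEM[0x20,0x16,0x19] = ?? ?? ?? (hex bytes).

MEM[0x20,0x16,0x19] = b5 00 6a

#0 dst[0x10+2] := {0x02,0xe9}
#1 dst[0x10+6] := {0x6a,0x0e,0xcf,0x0f,0x62,0xf7}
#2 dst[0x12+5] := {0xac,0x05,0x47,0x36,0x00}
#3 dst[0x01+4] := {0x0f,0x62,0xf7,0x6a}
#4 dst[0x18+4] := {0xf7,0x6a,0x0e,0xac}
#5 dst[0x1b+2] := {0x6a,0x0e}
query mem[0x20]=0xb5, mem[0x16]=0x00, mem[0x19]=0x6a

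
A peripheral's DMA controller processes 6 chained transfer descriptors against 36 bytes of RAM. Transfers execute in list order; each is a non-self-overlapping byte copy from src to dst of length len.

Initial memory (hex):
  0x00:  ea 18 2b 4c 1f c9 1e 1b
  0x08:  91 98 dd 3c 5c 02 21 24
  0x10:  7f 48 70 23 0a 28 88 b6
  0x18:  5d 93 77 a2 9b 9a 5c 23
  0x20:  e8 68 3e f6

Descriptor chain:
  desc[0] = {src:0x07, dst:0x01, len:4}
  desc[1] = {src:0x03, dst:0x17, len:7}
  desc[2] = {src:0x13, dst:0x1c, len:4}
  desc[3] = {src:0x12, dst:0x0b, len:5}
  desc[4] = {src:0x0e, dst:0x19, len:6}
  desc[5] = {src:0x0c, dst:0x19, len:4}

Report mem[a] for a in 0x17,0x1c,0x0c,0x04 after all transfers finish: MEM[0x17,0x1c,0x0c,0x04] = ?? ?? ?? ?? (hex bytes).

D0: mem[0x01..0x04] <- [1b 91 98 dd]
D1: mem[0x17..0x1d] <- [98 dd c9 1e 1b 91 98]
D2: mem[0x1c..0x1f] <- [23 0a 28 88]
D3: mem[0x0b..0x0f] <- [70 23 0a 28 88]
D4: mem[0x19..0x1e] <- [28 88 7f 48 70 23]
D5: mem[0x19..0x1c] <- [23 0a 28 88]
query mem[0x17]=0x98, mem[0x1c]=0x88, mem[0x0c]=0x23, mem[0x04]=0xdd

MEM[0x17,0x1c,0x0c,0x04] = 98 88 23 dd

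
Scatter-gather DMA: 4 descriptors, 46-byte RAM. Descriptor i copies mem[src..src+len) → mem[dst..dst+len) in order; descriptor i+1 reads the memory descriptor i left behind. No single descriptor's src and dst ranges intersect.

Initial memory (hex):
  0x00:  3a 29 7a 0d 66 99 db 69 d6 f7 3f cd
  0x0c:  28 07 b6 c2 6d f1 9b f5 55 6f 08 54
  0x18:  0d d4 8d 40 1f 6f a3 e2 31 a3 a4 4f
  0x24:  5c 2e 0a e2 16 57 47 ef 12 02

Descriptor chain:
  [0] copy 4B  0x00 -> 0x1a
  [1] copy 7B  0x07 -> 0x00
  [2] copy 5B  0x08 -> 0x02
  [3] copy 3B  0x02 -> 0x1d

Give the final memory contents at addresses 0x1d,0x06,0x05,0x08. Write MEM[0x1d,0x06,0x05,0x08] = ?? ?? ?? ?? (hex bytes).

MEM[0x1d,0x06,0x05,0x08] = d6 28 cd d6

#0 dst[0x1a+4] := {0x3a,0x29,0x7a,0x0d}
#1 dst[0x00+7] := {0x69,0xd6,0xf7,0x3f,0xcd,0x28,0x07}
#2 dst[0x02+5] := {0xd6,0xf7,0x3f,0xcd,0x28}
#3 dst[0x1d+3] := {0xd6,0xf7,0x3f}
query mem[0x1d]=0xd6, mem[0x06]=0x28, mem[0x05]=0xcd, mem[0x08]=0xd6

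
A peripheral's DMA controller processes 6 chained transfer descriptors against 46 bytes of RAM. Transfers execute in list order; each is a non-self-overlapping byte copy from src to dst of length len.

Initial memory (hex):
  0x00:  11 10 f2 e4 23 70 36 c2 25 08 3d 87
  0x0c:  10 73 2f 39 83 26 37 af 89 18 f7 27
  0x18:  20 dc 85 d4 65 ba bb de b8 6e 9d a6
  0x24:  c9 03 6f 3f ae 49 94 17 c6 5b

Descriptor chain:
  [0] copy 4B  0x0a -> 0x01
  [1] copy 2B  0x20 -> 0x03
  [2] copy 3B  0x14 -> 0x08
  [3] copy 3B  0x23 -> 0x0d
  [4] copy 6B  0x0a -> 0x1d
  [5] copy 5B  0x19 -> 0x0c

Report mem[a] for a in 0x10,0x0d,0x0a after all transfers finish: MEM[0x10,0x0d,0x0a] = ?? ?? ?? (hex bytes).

MEM[0x10,0x0d,0x0a] = f7 85 f7

[0] 0x0a->0x01 len=4 : 3d 87 10 73
[1] 0x20->0x03 len=2 : b8 6e
[2] 0x14->0x08 len=3 : 89 18 f7
[3] 0x23->0x0d len=3 : a6 c9 03
[4] 0x0a->0x1d len=6 : f7 87 10 a6 c9 03
[5] 0x19->0x0c len=5 : dc 85 d4 65 f7
query mem[0x10]=0xf7, mem[0x0d]=0x85, mem[0x0a]=0xf7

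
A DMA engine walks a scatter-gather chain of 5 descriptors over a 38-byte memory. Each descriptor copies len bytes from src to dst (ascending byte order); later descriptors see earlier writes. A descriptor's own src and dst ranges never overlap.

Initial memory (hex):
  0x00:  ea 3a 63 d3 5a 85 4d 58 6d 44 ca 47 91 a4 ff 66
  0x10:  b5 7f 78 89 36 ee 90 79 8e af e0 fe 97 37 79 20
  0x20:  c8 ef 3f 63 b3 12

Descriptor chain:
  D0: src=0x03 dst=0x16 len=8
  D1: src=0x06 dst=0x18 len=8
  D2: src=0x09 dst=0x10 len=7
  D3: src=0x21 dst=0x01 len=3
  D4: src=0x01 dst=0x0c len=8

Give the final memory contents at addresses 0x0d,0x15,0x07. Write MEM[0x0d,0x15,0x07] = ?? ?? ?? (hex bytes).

[0] 0x03->0x16 len=8 : d3 5a 85 4d 58 6d 44 ca
[1] 0x06->0x18 len=8 : 4d 58 6d 44 ca 47 91 a4
[2] 0x09->0x10 len=7 : 44 ca 47 91 a4 ff 66
[3] 0x21->0x01 len=3 : ef 3f 63
[4] 0x01->0x0c len=8 : ef 3f 63 5a 85 4d 58 6d
query mem[0x0d]=0x3f, mem[0x15]=0xff, mem[0x07]=0x58

MEM[0x0d,0x15,0x07] = 3f ff 58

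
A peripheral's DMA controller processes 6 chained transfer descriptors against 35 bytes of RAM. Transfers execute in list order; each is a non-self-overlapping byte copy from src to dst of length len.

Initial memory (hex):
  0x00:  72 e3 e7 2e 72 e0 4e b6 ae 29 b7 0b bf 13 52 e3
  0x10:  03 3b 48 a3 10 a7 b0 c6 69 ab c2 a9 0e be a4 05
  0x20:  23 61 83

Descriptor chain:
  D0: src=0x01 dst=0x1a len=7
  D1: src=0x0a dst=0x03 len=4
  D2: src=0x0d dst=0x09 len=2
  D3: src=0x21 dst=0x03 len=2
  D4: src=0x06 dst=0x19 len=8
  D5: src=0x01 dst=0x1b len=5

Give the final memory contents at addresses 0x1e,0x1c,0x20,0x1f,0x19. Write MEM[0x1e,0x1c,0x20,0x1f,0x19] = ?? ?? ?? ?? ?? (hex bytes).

  after D0: wrote 7B at 0x1a = e3e72e72e04eb6
  after D1: wrote 4B at 0x03 = b70bbf13
  after D2: wrote 2B at 0x09 = 1352
  after D3: wrote 2B at 0x03 = 6183
  after D4: wrote 8B at 0x19 = 13b6ae13520bbf13
  after D5: wrote 5B at 0x1b = e3e76183bf
query mem[0x1e]=0x83, mem[0x1c]=0xe7, mem[0x20]=0x13, mem[0x1f]=0xbf, mem[0x19]=0x13

MEM[0x1e,0x1c,0x20,0x1f,0x19] = 83 e7 13 bf 13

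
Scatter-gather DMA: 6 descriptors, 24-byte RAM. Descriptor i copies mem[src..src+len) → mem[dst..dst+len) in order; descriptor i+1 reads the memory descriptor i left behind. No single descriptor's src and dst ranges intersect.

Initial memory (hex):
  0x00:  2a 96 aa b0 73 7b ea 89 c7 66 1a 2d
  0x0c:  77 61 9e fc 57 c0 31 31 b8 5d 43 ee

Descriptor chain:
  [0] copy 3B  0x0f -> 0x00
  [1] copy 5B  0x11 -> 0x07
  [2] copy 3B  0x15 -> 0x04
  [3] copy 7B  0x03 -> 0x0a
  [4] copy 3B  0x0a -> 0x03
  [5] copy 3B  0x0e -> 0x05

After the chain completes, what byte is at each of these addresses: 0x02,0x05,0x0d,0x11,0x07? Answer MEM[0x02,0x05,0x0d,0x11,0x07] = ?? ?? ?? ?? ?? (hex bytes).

  after D0: wrote 3B at 0x00 = fc57c0
  after D1: wrote 5B at 0x07 = c03131b85d
  after D2: wrote 3B at 0x04 = 5d43ee
  after D3: wrote 7B at 0x0a = b05d43eec03131
  after D4: wrote 3B at 0x03 = b05d43
  after D5: wrote 3B at 0x05 = c03131
query mem[0x02]=0xc0, mem[0x05]=0xc0, mem[0x0d]=0xee, mem[0x11]=0xc0, mem[0x07]=0x31

MEM[0x02,0x05,0x0d,0x11,0x07] = c0 c0 ee c0 31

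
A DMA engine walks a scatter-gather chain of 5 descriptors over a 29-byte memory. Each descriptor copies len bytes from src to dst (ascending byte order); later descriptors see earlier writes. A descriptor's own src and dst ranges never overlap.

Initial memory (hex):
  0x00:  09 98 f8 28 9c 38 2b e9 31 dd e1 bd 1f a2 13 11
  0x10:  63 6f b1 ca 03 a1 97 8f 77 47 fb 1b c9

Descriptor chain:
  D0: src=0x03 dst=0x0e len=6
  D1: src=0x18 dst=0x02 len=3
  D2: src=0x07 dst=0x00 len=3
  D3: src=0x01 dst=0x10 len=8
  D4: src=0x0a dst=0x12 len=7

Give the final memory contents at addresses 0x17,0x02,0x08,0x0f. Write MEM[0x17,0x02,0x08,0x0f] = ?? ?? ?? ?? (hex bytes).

MEM[0x17,0x02,0x08,0x0f] = 9c dd 31 9c

[0] 0x03->0x0e len=6 : 28 9c 38 2b e9 31
[1] 0x18->0x02 len=3 : 77 47 fb
[2] 0x07->0x00 len=3 : e9 31 dd
[3] 0x01->0x10 len=8 : 31 dd 47 fb 38 2b e9 31
[4] 0x0a->0x12 len=7 : e1 bd 1f a2 28 9c 31
query mem[0x17]=0x9c, mem[0x02]=0xdd, mem[0x08]=0x31, mem[0x0f]=0x9c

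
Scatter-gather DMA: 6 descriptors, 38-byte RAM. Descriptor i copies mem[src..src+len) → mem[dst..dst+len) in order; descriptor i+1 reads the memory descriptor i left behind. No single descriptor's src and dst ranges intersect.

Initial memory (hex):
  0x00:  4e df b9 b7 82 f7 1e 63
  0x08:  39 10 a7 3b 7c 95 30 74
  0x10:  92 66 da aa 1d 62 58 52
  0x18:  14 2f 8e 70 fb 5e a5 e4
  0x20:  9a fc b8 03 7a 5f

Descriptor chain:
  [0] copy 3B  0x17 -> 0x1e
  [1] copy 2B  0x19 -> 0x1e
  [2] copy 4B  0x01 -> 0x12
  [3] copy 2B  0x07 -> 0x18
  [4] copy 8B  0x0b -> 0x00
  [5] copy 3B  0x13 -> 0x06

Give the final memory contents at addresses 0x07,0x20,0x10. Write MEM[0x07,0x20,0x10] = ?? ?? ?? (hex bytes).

  after D0: wrote 3B at 0x1e = 52142f
  after D1: wrote 2B at 0x1e = 2f8e
  after D2: wrote 4B at 0x12 = dfb9b782
  after D3: wrote 2B at 0x18 = 6339
  after D4: wrote 8B at 0x00 = 3b7c9530749266df
  after D5: wrote 3B at 0x06 = b9b782
query mem[0x07]=0xb7, mem[0x20]=0x2f, mem[0x10]=0x92

MEM[0x07,0x20,0x10] = b7 2f 92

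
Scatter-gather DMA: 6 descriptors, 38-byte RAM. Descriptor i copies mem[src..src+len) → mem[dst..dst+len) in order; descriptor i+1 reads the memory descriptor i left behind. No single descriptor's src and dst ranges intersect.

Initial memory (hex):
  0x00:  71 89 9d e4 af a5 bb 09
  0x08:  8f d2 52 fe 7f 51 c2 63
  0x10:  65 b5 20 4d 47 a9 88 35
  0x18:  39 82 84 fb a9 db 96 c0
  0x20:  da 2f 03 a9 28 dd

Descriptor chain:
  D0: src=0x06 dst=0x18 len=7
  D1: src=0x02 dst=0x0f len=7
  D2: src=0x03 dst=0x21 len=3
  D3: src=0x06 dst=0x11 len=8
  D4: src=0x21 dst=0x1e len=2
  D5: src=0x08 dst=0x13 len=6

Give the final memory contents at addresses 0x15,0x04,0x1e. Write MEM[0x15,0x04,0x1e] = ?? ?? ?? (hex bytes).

D0: mem[0x18..0x1e] <- [bb 09 8f d2 52 fe 7f]
D1: mem[0x0f..0x15] <- [9d e4 af a5 bb 09 8f]
D2: mem[0x21..0x23] <- [e4 af a5]
D3: mem[0x11..0x18] <- [bb 09 8f d2 52 fe 7f 51]
D4: mem[0x1e..0x1f] <- [e4 af]
D5: mem[0x13..0x18] <- [8f d2 52 fe 7f 51]
query mem[0x15]=0x52, mem[0x04]=0xaf, mem[0x1e]=0xe4

MEM[0x15,0x04,0x1e] = 52 af e4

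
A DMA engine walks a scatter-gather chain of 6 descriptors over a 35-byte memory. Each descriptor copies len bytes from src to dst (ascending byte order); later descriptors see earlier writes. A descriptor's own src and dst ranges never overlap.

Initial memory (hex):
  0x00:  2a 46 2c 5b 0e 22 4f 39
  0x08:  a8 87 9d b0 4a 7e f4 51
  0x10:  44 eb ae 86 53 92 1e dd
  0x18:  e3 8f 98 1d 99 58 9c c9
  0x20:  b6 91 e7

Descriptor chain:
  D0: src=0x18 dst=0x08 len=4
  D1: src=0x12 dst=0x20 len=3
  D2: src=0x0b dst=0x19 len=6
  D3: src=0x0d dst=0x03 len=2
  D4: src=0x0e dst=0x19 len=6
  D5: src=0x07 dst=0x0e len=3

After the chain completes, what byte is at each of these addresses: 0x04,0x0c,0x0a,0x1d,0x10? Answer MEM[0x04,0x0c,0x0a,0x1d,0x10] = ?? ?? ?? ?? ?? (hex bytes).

MEM[0x04,0x0c,0x0a,0x1d,0x10] = f4 4a 98 ae 8f

  after D0: wrote 4B at 0x08 = e38f981d
  after D1: wrote 3B at 0x20 = ae8653
  after D2: wrote 6B at 0x19 = 1d4a7ef45144
  after D3: wrote 2B at 0x03 = 7ef4
  after D4: wrote 6B at 0x19 = f45144ebae86
  after D5: wrote 3B at 0x0e = 39e38f
query mem[0x04]=0xf4, mem[0x0c]=0x4a, mem[0x0a]=0x98, mem[0x1d]=0xae, mem[0x10]=0x8f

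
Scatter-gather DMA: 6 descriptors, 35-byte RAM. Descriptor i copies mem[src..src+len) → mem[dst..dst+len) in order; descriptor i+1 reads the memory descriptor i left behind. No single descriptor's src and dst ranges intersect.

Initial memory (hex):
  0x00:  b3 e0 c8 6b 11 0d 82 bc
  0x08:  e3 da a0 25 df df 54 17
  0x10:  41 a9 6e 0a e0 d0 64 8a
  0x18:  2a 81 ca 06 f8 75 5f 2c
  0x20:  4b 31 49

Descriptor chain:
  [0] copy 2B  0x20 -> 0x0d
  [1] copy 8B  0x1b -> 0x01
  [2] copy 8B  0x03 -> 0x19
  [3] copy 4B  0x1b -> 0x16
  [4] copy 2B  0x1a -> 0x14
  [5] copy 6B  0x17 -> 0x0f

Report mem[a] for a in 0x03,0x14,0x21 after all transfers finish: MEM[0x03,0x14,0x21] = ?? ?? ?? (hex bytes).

MEM[0x03,0x14,0x21] = 75 4b 31

D0: mem[0x0d..0x0e] <- [4b 31]
D1: mem[0x01..0x08] <- [06 f8 75 5f 2c 4b 31 49]
D2: mem[0x19..0x20] <- [75 5f 2c 4b 31 49 da a0]
D3: mem[0x16..0x19] <- [2c 4b 31 49]
D4: mem[0x14..0x15] <- [5f 2c]
D5: mem[0x0f..0x14] <- [4b 31 49 5f 2c 4b]
query mem[0x03]=0x75, mem[0x14]=0x4b, mem[0x21]=0x31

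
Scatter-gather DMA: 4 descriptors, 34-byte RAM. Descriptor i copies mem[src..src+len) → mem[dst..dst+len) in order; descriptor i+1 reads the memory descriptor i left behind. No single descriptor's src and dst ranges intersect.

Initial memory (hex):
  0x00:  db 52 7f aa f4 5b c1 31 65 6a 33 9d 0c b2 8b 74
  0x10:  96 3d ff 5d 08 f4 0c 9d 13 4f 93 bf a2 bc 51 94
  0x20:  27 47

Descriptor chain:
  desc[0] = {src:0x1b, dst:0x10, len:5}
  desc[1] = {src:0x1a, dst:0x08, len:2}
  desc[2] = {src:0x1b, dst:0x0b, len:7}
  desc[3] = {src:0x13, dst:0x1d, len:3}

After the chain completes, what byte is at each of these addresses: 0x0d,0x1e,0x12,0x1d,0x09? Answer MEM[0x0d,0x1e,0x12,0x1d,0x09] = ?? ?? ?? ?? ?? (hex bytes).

MEM[0x0d,0x1e,0x12,0x1d,0x09] = bc 94 bc 51 bf

  after D0: wrote 5B at 0x10 = bfa2bc5194
  after D1: wrote 2B at 0x08 = 93bf
  after D2: wrote 7B at 0x0b = bfa2bc51942747
  after D3: wrote 3B at 0x1d = 5194f4
query mem[0x0d]=0xbc, mem[0x1e]=0x94, mem[0x12]=0xbc, mem[0x1d]=0x51, mem[0x09]=0xbf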